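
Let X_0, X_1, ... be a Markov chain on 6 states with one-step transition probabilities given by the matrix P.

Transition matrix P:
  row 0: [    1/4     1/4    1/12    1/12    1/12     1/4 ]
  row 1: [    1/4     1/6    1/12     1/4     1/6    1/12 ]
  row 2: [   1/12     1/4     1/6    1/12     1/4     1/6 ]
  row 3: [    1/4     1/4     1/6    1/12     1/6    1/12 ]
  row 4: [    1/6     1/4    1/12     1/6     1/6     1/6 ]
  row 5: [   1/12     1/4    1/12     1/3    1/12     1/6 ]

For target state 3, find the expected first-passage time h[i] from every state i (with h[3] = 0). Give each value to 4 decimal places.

First-step conditioning: h[3] = 0; for i ≠ 3, h[i] = 1 + Σ_k P[i][k]·h[k].
  h[0] = 1 + 1/4·h[0] + 1/4·h[1] + 1/12·h[2] + 1/12·h[4] + 1/4·h[5]
  h[1] = 1 + 1/4·h[0] + 1/6·h[1] + 1/12·h[2] + 1/6·h[4] + 1/12·h[5]
  h[2] = 1 + 1/12·h[0] + 1/4·h[1] + 1/6·h[2] + 1/4·h[4] + 1/6·h[5]
  h[4] = 1 + 1/6·h[0] + 1/4·h[1] + 1/12·h[2] + 1/6·h[4] + 1/6·h[5]
  h[5] = 1 + 1/12·h[0] + 1/4·h[1] + 1/12·h[2] + 1/12·h[4] + 1/6·h[5]
Solving the 5×5 linear system over states ≠ 3 gives exactly h = [245388/43457, 215028/43457, 247416/43457, 0, 228228/43457, 188760/43457] (h[3] = 0 is the target).

h = [5.6467, 4.9481, 5.6934, 0.0000, 5.2518, 4.3436]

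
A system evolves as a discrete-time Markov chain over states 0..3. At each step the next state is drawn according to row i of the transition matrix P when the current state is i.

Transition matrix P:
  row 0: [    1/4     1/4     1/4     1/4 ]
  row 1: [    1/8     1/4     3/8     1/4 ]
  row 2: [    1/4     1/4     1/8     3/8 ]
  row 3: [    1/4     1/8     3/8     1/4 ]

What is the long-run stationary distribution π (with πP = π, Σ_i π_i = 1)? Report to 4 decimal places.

Balance equations π_j = Σ_i π_i·P[i][j]:
  π_0 = 1/4·π_0 + 1/8·π_1 + 1/4·π_2 + 1/4·π_3
  π_1 = 1/4·π_0 + 1/4·π_1 + 1/4·π_2 + 1/8·π_3
  π_2 = 1/4·π_0 + 3/8·π_1 + 1/8·π_2 + 3/8·π_3
  normalize: π_0 + π_1 + π_2 + π_3 = 1
Solving the linear system gives exactly π = [127/569, 122/569, 158/569, 162/569].

π = [0.2232, 0.2144, 0.2777, 0.2847]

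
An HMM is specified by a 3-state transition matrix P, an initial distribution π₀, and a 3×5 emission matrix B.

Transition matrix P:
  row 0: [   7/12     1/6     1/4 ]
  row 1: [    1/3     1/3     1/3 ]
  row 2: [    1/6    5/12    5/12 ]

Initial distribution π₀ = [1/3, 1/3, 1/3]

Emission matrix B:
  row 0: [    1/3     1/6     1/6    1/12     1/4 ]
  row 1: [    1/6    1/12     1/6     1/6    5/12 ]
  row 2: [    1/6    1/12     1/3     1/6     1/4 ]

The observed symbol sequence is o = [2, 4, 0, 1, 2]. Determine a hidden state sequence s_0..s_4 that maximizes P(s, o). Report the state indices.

t=0: δ = [5.556e-02, 5.556e-02, 1.111e-01]  (obs o_0=2)
t=1: δ = [8.102e-03, 1.929e-02, 1.157e-02]  ψ = [0, 2, 2]  (obs o_1=4)
t=2: δ = [2.143e-03, 1.072e-03, 1.072e-03]  ψ = [1, 1, 1]  (obs o_2=0)
t=3: δ = [2.084e-04, 3.721e-05, 4.465e-05]  ψ = [0, 2, 0]  (obs o_3=1)
t=4: δ = [2.026e-05, 5.788e-06, 1.737e-05]  ψ = [0, 0, 0]  (obs o_4=2)
backtrack: best end state = 0; path = [2, 1, 0, 0, 0]

path = [2, 1, 0, 0, 0]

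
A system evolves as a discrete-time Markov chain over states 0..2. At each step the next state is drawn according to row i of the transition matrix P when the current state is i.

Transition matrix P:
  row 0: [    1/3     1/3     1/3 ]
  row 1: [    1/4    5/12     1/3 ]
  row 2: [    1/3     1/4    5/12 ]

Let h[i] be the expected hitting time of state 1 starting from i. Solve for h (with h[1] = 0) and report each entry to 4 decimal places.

First-step conditioning: h[1] = 0; for i ≠ 1, h[i] = 1 + Σ_k P[i][k]·h[k].
  h[0] = 1 + 1/3·h[0] + 1/3·h[2]
  h[2] = 1 + 1/3·h[0] + 5/12·h[2]
Solving the 2×2 linear system over states ≠ 1 gives exactly h = [33/10, 0, 18/5] (h[1] = 0 is the target).

h = [3.3000, 0.0000, 3.6000]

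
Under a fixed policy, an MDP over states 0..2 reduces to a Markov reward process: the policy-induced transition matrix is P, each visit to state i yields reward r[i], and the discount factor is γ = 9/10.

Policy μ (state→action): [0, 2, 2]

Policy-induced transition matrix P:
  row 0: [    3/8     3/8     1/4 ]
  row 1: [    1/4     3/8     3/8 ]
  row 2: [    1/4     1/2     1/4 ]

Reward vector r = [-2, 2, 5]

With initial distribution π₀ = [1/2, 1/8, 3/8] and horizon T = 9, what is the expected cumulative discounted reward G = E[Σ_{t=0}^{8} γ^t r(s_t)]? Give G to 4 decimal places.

t=0: π = [0.5000, 0.1250, 0.3750], E[r] = 1.1250, γ^t·E[r] = 1.125000, running G = 1.125000
t=1: π = [0.3125, 0.4219, 0.2656], E[r] = 1.5469, γ^t·E[r] = 1.392188, running G = 2.517188
t=2: π = [0.2891, 0.4082, 0.3027], E[r] = 1.7520, γ^t·E[r] = 1.419082, running G = 3.936270
t=3: π = [0.2861, 0.4128, 0.3010], E[r] = 1.7585, γ^t·E[r] = 1.281979, running G = 5.218249
t=4: π = [0.2858, 0.4126, 0.3016], E[r] = 1.7617, γ^t·E[r] = 1.155884, running G = 6.374132
t=5: π = [0.2857, 0.4127, 0.3016], E[r] = 1.7619, γ^t·E[r] = 1.040356, running G = 7.414489
t=6: π = [0.2857, 0.4127, 0.3016], E[r] = 1.7619, γ^t·E[r] = 0.936347, running G = 8.350836
t=7: π = [0.2857, 0.4127, 0.3016], E[r] = 1.7619, γ^t·E[r] = 0.842713, running G = 9.193549
t=8: π = [0.2857, 0.4127, 0.3016], E[r] = 1.7619, γ^t·E[r] = 0.758442, running G = 9.951991

G = 9.9520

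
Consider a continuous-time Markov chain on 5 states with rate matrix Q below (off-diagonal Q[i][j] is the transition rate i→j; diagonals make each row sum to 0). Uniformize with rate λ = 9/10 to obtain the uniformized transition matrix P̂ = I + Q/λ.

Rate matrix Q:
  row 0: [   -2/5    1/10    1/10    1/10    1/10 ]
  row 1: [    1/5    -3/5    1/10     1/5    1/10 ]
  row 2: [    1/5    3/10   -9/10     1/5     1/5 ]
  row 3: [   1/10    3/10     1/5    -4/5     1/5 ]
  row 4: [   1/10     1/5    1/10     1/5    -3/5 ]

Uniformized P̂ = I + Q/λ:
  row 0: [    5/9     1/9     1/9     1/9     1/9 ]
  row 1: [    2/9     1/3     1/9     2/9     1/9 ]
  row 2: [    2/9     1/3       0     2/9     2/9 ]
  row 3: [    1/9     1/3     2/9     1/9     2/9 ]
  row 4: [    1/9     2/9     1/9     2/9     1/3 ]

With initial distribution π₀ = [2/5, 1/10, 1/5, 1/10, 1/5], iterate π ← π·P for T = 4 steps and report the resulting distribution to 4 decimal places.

t=0: π = [0.4000, 0.1000, 0.2000, 0.1000, 0.2000]
t=1: π = [0.3222, 0.2222, 0.1000, 0.1667, 0.1889]
t=2: π = [0.2901, 0.2407, 0.1185, 0.1679, 0.1827]
t=3: π = [0.2800, 0.2486, 0.1166, 0.1713, 0.1835]
t=4: π = [0.2761, 0.2507, 0.1172, 0.1721, 0.1839]

π = [0.2761, 0.2507, 0.1172, 0.1721, 0.1839]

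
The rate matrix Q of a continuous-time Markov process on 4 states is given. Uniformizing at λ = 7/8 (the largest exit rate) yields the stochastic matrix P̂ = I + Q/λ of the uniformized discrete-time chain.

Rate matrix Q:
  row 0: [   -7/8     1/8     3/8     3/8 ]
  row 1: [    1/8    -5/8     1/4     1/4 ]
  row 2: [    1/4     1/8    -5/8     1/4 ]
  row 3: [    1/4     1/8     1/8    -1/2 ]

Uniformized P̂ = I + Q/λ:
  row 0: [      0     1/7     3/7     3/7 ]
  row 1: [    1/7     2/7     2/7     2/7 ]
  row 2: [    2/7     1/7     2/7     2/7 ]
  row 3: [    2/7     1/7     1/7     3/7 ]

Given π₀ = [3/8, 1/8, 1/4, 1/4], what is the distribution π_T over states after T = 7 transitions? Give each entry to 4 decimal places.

π = [0.2037, 0.1667, 0.2624, 0.3673]

t=0: π = [0.3750, 0.1250, 0.2500, 0.2500]
t=1: π = [0.1607, 0.1607, 0.3036, 0.3750]
t=2: π = [0.2168, 0.1658, 0.2551, 0.3622]
t=3: π = [0.2001, 0.1665, 0.2649, 0.3684]
t=4: π = [0.2048, 0.1666, 0.2617, 0.3669]
t=5: π = [0.2034, 0.1667, 0.2625, 0.3674]
t=6: π = [0.2038, 0.1667, 0.2623, 0.3673]
t=7: π = [0.2037, 0.1667, 0.2624, 0.3673]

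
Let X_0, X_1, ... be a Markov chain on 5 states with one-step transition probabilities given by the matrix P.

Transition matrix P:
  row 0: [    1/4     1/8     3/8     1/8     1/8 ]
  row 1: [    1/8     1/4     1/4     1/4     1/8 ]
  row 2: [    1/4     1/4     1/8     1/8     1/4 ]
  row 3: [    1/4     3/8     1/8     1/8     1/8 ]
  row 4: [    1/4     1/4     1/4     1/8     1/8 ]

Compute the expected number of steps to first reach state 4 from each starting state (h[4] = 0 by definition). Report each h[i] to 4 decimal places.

First-step conditioning: h[4] = 0; for i ≠ 4, h[i] = 1 + Σ_k P[i][k]·h[k].
  h[0] = 1 + 1/4·h[0] + 1/8·h[1] + 3/8·h[2] + 1/8·h[3]
  h[1] = 1 + 1/8·h[0] + 1/4·h[1] + 1/4·h[2] + 1/4·h[3]
  h[2] = 1 + 1/4·h[0] + 1/4·h[1] + 1/8·h[2] + 1/8·h[3]
  h[3] = 1 + 1/4·h[0] + 3/8·h[1] + 1/8·h[2] + 1/8·h[3]
Solving the 4×4 linear system over states ≠ 4 gives exactly h = [2200/343, 320/49, 1984/343, 2264/343, 0] (h[4] = 0 is the target).

h = [6.4140, 6.5306, 5.7843, 6.6006, 0.0000]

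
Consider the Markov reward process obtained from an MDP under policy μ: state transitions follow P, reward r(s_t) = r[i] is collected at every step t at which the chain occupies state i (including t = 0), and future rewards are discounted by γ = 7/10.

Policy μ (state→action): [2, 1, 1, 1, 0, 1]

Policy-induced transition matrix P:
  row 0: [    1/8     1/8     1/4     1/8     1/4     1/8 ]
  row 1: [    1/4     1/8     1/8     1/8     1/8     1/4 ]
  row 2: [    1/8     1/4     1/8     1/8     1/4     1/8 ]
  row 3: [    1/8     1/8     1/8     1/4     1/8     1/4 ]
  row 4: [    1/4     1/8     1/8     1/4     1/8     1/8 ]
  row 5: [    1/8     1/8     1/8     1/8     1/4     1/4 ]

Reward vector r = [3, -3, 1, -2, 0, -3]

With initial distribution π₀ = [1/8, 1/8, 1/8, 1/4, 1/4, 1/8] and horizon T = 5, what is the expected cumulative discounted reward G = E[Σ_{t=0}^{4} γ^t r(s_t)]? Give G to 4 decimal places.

t=0: π = [0.1250, 0.1250, 0.1250, 0.2500, 0.2500, 0.1250], E[r] = -0.7500, γ^t·E[r] = -0.750000, running G = -0.750000
t=1: π = [0.1719, 0.1406, 0.1406, 0.1875, 0.1719, 0.1875], E[r] = -0.7031, γ^t·E[r] = -0.492188, running G = -1.242188
t=2: π = [0.1641, 0.1426, 0.1465, 0.1699, 0.1875, 0.1895], E[r] = -0.6973, γ^t·E[r] = -0.341660, running G = -1.583848
t=3: π = [0.1663, 0.1433, 0.1455, 0.1697, 0.1875, 0.1877], E[r] = -0.6882, γ^t·E[r] = -0.236064, running G = -1.819911
t=4: π = [0.1664, 0.1432, 0.1458, 0.1696, 0.1874, 0.1876], E[r] = -0.6868, γ^t·E[r] = -0.164900, running G = -1.984812

G = -1.9848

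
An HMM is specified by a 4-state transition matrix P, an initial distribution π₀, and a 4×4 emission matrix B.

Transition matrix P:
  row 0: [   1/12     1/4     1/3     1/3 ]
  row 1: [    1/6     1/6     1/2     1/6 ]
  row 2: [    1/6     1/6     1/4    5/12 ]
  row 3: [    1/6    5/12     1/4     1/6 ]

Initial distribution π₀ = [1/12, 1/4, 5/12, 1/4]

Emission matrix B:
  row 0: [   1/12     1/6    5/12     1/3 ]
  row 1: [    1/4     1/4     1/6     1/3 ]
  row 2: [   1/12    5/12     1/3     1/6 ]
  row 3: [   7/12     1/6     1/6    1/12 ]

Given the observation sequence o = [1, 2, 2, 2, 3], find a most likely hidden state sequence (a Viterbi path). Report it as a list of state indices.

t=0: δ = [1.389e-02, 6.250e-02, 1.736e-01, 4.167e-02]  (obs o_0=1)
t=1: δ = [1.206e-02, 4.823e-03, 1.447e-02, 1.206e-02]  ψ = [2, 2, 2, 2]  (obs o_1=2)
t=2: δ = [1.005e-03, 8.372e-04, 1.340e-03, 1.005e-03]  ψ = [2, 3, 0, 2]  (obs o_2=2)
t=3: δ = [9.303e-05, 6.977e-05, 1.395e-04, 9.303e-05]  ψ = [2, 3, 1, 2]  (obs o_3=2)
t=4: δ = [7.752e-06, 1.292e-05, 5.814e-06, 4.845e-06]  ψ = [2, 3, 1, 2]  (obs o_4=3)
backtrack: best end state = 1; path = [2, 0, 2, 3, 1]

path = [2, 0, 2, 3, 1]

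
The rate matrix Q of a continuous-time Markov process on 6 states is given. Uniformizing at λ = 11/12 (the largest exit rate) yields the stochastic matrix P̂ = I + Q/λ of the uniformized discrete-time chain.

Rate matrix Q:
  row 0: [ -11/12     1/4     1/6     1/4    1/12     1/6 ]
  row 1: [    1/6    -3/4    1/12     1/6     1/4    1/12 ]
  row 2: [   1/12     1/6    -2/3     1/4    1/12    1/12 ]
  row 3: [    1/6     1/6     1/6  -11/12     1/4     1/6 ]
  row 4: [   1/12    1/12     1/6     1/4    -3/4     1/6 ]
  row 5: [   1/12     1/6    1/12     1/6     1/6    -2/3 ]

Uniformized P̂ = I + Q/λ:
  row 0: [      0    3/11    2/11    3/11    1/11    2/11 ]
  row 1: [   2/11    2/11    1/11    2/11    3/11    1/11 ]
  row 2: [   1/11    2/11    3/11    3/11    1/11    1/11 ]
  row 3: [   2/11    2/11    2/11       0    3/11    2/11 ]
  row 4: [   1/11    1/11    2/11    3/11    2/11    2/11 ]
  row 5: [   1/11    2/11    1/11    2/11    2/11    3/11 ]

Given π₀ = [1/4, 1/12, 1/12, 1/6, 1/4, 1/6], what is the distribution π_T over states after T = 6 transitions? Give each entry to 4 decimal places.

t=0: π = [0.2500, 0.0833, 0.0833, 0.1667, 0.2500, 0.1667]
t=1: π = [0.0909, 0.1818, 0.1667, 0.2045, 0.1742, 0.1818]
t=2: π = [0.1178, 0.1742, 0.1639, 0.1839, 0.1935, 0.1667]
t=3: π = [0.1128, 0.1749, 0.1657, 0.1916, 0.1888, 0.1662]
t=4: π = [0.1140, 0.1749, 0.1659, 0.1895, 0.1898, 0.1660]
t=5: π = [0.1137, 0.1749, 0.1659, 0.1901, 0.1895, 0.1659]
t=6: π = [0.1138, 0.1749, 0.1659, 0.1899, 0.1896, 0.1659]

π = [0.1138, 0.1749, 0.1659, 0.1899, 0.1896, 0.1659]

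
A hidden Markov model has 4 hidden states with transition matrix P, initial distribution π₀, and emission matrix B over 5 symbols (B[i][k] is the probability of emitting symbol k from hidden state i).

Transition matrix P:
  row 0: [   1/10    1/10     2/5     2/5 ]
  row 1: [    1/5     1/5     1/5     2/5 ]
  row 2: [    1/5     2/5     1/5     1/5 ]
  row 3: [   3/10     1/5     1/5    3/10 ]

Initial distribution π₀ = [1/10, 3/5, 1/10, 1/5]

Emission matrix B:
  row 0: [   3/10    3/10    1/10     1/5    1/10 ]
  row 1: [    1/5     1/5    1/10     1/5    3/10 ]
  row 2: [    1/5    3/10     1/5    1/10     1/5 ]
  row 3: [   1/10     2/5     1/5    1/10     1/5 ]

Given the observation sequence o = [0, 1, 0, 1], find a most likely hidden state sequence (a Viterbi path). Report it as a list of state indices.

path = [1, 3, 0, 3]

t=0: δ = [3.000e-02, 1.200e-01, 2.000e-02, 2.000e-02]  (obs o_0=0)
t=1: δ = [7.200e-03, 4.800e-03, 7.200e-03, 1.920e-02]  ψ = [1, 1, 1, 1]  (obs o_1=1)
t=2: δ = [1.728e-03, 7.680e-04, 7.680e-04, 5.760e-04]  ψ = [3, 3, 3, 3]  (obs o_2=0)
t=3: δ = [5.184e-05, 6.144e-05, 2.074e-04, 2.765e-04]  ψ = [0, 2, 0, 0]  (obs o_3=1)
backtrack: best end state = 3; path = [1, 3, 0, 3]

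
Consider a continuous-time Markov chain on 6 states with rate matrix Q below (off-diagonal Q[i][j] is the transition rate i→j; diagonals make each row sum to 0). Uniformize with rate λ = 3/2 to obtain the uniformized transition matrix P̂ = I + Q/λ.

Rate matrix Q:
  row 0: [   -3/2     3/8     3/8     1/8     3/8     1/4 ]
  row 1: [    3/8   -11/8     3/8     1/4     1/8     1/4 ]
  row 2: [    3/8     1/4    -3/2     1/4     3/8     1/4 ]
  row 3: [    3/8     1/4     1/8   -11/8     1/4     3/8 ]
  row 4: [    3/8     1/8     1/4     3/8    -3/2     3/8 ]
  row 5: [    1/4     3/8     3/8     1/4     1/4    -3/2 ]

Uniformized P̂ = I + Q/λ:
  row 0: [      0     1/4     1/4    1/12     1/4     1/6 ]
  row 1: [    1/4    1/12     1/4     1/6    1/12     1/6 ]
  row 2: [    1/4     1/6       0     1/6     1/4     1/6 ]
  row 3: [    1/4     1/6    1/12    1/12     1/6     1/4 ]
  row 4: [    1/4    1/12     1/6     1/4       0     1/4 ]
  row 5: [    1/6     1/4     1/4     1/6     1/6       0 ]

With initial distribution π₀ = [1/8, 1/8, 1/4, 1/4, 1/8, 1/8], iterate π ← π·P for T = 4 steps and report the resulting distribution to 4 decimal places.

π = [0.1886, 0.1692, 0.1698, 0.1512, 0.1563, 0.1649]

t=0: π = [0.1250, 0.1250, 0.2500, 0.2500, 0.1250, 0.1250]
t=1: π = [0.2083, 0.1667, 0.1354, 0.1458, 0.1667, 0.1771]
t=2: π = [0.1832, 0.1710, 0.1780, 0.1510, 0.1536, 0.1632]
t=3: π = [0.1906, 0.1685, 0.1675, 0.1516, 0.1569, 0.1649]
t=4: π = [0.1886, 0.1692, 0.1698, 0.1512, 0.1563, 0.1649]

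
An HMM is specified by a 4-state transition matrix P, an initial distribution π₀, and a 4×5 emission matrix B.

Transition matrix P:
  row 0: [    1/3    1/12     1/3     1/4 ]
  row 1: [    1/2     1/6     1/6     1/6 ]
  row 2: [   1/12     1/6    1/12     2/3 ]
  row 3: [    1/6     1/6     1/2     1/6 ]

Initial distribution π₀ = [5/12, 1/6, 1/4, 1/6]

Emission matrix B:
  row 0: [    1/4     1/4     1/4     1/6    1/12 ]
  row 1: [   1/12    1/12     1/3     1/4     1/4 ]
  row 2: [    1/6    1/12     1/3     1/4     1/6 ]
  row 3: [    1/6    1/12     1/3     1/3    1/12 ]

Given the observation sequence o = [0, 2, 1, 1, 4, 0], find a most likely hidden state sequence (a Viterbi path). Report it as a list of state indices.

path = [0, 0, 0, 0, 2, 3]

t=0: δ = [1.042e-01, 1.389e-02, 4.167e-02, 2.778e-02]  (obs o_0=0)
t=1: δ = [8.681e-03, 2.894e-03, 1.157e-02, 9.259e-03]  ψ = [0, 0, 0, 2]  (obs o_1=2)
t=2: δ = [7.234e-04, 1.608e-04, 3.858e-04, 6.430e-04]  ψ = [0, 2, 3, 2]  (obs o_2=1)
t=3: δ = [6.028e-05, 8.931e-06, 2.679e-05, 2.143e-05]  ψ = [0, 3, 3, 2]  (obs o_3=1)
t=4: δ = [1.674e-06, 1.256e-06, 3.349e-06, 1.488e-06]  ψ = [0, 0, 0, 2]  (obs o_4=4)
t=5: δ = [1.570e-07, 4.651e-08, 1.240e-07, 3.721e-07]  ψ = [1, 2, 3, 2]  (obs o_5=0)
backtrack: best end state = 3; path = [0, 0, 0, 0, 2, 3]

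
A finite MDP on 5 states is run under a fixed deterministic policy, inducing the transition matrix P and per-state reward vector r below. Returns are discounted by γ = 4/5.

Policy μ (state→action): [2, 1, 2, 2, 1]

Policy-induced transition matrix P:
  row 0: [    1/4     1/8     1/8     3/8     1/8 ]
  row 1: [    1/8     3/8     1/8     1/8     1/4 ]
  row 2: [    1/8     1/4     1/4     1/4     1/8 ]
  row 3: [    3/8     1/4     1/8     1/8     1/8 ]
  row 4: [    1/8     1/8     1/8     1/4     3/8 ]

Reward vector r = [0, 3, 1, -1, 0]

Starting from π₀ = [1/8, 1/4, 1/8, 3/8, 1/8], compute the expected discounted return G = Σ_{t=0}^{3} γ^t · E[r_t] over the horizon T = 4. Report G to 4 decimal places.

t=0: π = [0.1250, 0.2500, 0.1250, 0.3750, 0.1250], E[r] = 0.5000, γ^t·E[r] = 0.500000, running G = 0.500000
t=1: π = [0.2344, 0.2500, 0.1406, 0.1875, 0.1875], E[r] = 0.7031, γ^t·E[r] = 0.562500, running G = 1.062500
t=2: π = [0.2012, 0.2285, 0.1426, 0.2246, 0.2031], E[r] = 0.6035, γ^t·E[r] = 0.386250, running G = 1.448750
t=3: π = [0.2063, 0.2280, 0.1428, 0.2185, 0.2043], E[r] = 0.6084, γ^t·E[r] = 0.311500, running G = 1.760250

G = 1.7603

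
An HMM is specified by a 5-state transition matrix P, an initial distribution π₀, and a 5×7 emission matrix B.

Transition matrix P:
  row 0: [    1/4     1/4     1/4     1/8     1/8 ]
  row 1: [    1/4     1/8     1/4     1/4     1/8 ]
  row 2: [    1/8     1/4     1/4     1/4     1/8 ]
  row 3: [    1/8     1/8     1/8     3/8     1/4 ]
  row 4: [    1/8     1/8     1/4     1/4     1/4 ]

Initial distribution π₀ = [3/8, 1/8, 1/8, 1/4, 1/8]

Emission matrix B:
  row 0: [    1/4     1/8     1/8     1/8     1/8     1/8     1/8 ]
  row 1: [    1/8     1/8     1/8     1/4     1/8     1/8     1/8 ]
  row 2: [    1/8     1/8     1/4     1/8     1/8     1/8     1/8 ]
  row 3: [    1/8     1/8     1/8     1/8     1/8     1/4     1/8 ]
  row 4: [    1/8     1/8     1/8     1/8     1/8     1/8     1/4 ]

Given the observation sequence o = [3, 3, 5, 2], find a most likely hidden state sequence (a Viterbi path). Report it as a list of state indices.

t=0: δ = [4.688e-02, 3.125e-02, 1.562e-02, 3.125e-02, 1.562e-02]  (obs o_0=3)
t=1: δ = [1.465e-03, 2.930e-03, 1.465e-03, 1.465e-03, 9.766e-04]  ψ = [0, 0, 0, 3, 3]  (obs o_1=3)
t=2: δ = [9.155e-05, 4.578e-05, 9.155e-05, 1.831e-04, 4.578e-05]  ψ = [1, 0, 1, 1, 1]  (obs o_2=5)
t=3: δ = [2.861e-06, 2.861e-06, 5.722e-06, 8.583e-06, 5.722e-06]  ψ = [0, 0, 0, 3, 3]  (obs o_3=2)
backtrack: best end state = 3; path = [0, 1, 3, 3]

path = [0, 1, 3, 3]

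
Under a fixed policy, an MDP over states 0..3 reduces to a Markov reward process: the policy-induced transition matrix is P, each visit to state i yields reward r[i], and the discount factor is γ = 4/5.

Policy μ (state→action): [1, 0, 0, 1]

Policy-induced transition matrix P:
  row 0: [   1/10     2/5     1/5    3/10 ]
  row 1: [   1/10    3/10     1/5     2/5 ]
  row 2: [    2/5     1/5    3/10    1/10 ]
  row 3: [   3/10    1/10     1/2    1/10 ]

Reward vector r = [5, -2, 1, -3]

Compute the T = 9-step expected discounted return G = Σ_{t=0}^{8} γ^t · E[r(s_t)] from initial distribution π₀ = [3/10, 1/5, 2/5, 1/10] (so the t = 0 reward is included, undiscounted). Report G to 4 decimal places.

G = 2.1303

t=0: π = [0.3000, 0.2000, 0.4000, 0.1000], E[r] = 1.2000, γ^t·E[r] = 1.200000, running G = 1.200000
t=1: π = [0.2400, 0.2700, 0.2700, 0.2200], E[r] = 0.2700, γ^t·E[r] = 0.216000, running G = 1.416000
t=2: π = [0.2250, 0.2530, 0.2930, 0.2290], E[r] = 0.2250, γ^t·E[r] = 0.144000, running G = 1.560000
t=3: π = [0.2337, 0.2474, 0.2980, 0.2209], E[r] = 0.3090, γ^t·E[r] = 0.158208, running G = 1.718208
t=4: π = [0.2336, 0.2494, 0.2961, 0.2210], E[r] = 0.3023, γ^t·E[r] = 0.123826, running G = 1.842034
t=5: π = [0.2330, 0.2496, 0.2959, 0.2215], E[r] = 0.2972, γ^t·E[r] = 0.097401, running G = 1.939435
t=6: π = [0.2331, 0.2494, 0.2960, 0.2215], E[r] = 0.2982, γ^t·E[r] = 0.078172, running G = 2.017607
t=7: π = [0.2331, 0.2494, 0.2960, 0.2214], E[r] = 0.2985, γ^t·E[r] = 0.062592, running G = 2.080199
t=8: π = [0.2331, 0.2494, 0.2960, 0.2214], E[r] = 0.2984, γ^t·E[r] = 0.050058, running G = 2.130258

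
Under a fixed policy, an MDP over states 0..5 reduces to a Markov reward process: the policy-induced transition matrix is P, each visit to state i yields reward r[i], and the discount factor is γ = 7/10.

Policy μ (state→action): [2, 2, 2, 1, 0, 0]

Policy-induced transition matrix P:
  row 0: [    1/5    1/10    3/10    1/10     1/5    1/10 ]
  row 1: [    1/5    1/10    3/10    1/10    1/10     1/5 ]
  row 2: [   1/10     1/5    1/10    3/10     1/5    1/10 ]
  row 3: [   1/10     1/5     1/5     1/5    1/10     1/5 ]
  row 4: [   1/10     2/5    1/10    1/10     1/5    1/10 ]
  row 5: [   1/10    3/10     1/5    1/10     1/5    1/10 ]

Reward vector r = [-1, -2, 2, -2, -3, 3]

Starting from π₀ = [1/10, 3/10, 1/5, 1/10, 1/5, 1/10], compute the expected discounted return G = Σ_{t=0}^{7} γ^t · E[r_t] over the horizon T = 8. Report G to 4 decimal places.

t=0: π = [0.1000, 0.3000, 0.2000, 0.1000, 0.2000, 0.1000], E[r] = -0.8000, γ^t·E[r] = -0.800000, running G = -0.800000
t=1: π = [0.1400, 0.2100, 0.2000, 0.1500, 0.1600, 0.1400], E[r] = -0.5200, γ^t·E[r] = -0.364000, running G = -1.164000
t=2: π = [0.1350, 0.2110, 0.1990, 0.1550, 0.1640, 0.1360], E[r] = -0.5530, γ^t·E[r] = -0.270970, running G = -1.434970
t=3: π = [0.1346, 0.2118, 0.1983, 0.1553, 0.1634, 0.1366], E[r] = -0.5526, γ^t·E[r] = -0.189542, running G = -1.624512
t=4: π = [0.1346, 0.2117, 0.1985, 0.1552, 0.1633, 0.1367], E[r] = -0.5512, γ^t·E[r] = -0.132348, running G = -1.756860
t=5: π = [0.1346, 0.2117, 0.1985, 0.1552, 0.1633, 0.1367], E[r] = -0.5514, γ^t·E[r] = -0.092674, running G = -1.849534
t=6: π = [0.1346, 0.2117, 0.1985, 0.1552, 0.1633, 0.1367], E[r] = -0.5514, γ^t·E[r] = -0.064871, running G = -1.914405
t=7: π = [0.1346, 0.2117, 0.1985, 0.1552, 0.1633, 0.1367], E[r] = -0.5514, γ^t·E[r] = -0.045410, running G = -1.959815

G = -1.9598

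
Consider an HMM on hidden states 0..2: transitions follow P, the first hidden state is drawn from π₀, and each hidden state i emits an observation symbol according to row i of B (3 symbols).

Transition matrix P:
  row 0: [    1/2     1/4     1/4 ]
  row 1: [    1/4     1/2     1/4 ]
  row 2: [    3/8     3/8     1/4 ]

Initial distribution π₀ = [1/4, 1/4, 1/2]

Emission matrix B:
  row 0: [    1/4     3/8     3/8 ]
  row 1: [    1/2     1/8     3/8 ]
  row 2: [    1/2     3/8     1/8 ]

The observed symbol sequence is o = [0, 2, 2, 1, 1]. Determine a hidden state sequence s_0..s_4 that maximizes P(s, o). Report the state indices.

path = [2, 0, 0, 0, 0]

t=0: δ = [6.250e-02, 1.250e-01, 2.500e-01]  (obs o_0=0)
t=1: δ = [3.516e-02, 3.516e-02, 7.812e-03]  ψ = [2, 2, 2]  (obs o_1=2)
t=2: δ = [6.592e-03, 6.592e-03, 1.099e-03]  ψ = [0, 1, 0]  (obs o_2=2)
t=3: δ = [1.236e-03, 4.120e-04, 6.180e-04]  ψ = [0, 1, 0]  (obs o_3=1)
t=4: δ = [2.317e-04, 3.862e-05, 1.159e-04]  ψ = [0, 0, 0]  (obs o_4=1)
backtrack: best end state = 0; path = [2, 0, 0, 0, 0]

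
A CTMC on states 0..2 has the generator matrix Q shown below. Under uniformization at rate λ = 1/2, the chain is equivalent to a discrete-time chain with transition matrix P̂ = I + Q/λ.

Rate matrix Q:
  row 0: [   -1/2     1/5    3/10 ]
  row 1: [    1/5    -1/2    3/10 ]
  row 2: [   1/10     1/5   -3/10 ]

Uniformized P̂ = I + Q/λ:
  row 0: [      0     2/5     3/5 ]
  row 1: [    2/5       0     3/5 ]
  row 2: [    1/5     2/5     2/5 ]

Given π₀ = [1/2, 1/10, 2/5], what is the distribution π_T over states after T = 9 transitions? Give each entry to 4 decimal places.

t=0: π = [0.5000, 0.1000, 0.4000]
t=1: π = [0.1200, 0.3600, 0.5200]
t=2: π = [0.2480, 0.2560, 0.4960]
t=3: π = [0.2016, 0.2976, 0.5008]
t=4: π = [0.2192, 0.2810, 0.4998]
t=5: π = [0.2124, 0.2876, 0.5000]
t=6: π = [0.2151, 0.2850, 0.5000]
t=7: π = [0.2140, 0.2860, 0.5000]
t=8: π = [0.2144, 0.2856, 0.5000]
t=9: π = [0.2142, 0.2858, 0.5000]

π = [0.2142, 0.2858, 0.5000]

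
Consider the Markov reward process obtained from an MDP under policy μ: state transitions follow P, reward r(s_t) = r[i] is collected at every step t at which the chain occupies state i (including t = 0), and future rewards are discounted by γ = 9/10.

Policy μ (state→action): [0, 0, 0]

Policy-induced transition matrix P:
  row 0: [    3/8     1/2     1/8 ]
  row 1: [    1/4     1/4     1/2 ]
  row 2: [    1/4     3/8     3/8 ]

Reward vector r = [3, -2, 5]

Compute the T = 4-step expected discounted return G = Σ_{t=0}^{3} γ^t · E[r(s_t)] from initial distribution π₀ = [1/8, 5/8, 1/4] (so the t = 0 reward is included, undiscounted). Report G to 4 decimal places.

t=0: π = [0.1250, 0.6250, 0.2500], E[r] = 0.3750, γ^t·E[r] = 0.375000, running G = 0.375000
t=1: π = [0.2656, 0.3125, 0.4219], E[r] = 2.2813, γ^t·E[r] = 2.053125, running G = 2.428125
t=2: π = [0.2832, 0.3691, 0.3477], E[r] = 1.8496, γ^t·E[r] = 1.498184, running G = 3.926309
t=3: π = [0.2854, 0.3643, 0.3503], E[r] = 1.8794, γ^t·E[r] = 1.370079, running G = 5.296387

G = 5.2964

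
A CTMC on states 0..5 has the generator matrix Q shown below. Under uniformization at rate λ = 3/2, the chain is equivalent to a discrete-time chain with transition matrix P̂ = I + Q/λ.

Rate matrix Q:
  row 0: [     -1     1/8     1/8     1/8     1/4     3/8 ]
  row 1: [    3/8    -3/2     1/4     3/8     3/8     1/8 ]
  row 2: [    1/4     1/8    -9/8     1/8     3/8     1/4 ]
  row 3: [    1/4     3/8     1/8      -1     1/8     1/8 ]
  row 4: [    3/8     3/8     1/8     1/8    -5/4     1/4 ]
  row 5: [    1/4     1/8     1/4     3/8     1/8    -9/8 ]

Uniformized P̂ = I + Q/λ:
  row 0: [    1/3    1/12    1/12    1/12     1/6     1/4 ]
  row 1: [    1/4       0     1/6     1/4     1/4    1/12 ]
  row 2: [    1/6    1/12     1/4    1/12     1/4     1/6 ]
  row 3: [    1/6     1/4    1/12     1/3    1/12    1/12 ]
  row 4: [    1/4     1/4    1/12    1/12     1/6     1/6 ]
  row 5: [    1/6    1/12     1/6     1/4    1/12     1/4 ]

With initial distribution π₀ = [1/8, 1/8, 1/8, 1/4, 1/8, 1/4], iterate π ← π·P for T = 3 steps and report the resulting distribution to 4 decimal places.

t=0: π = [0.1250, 0.1250, 0.1250, 0.2500, 0.1250, 0.2500]
t=1: π = [0.2083, 0.1354, 0.1354, 0.2083, 0.1458, 0.1667]
t=2: π = [0.2248, 0.1311, 0.1311, 0.1858, 0.1580, 0.1693]
t=3: π = [0.2282, 0.1297, 0.1302, 0.1798, 0.1589, 0.1731]

π = [0.2282, 0.1297, 0.1302, 0.1798, 0.1589, 0.1731]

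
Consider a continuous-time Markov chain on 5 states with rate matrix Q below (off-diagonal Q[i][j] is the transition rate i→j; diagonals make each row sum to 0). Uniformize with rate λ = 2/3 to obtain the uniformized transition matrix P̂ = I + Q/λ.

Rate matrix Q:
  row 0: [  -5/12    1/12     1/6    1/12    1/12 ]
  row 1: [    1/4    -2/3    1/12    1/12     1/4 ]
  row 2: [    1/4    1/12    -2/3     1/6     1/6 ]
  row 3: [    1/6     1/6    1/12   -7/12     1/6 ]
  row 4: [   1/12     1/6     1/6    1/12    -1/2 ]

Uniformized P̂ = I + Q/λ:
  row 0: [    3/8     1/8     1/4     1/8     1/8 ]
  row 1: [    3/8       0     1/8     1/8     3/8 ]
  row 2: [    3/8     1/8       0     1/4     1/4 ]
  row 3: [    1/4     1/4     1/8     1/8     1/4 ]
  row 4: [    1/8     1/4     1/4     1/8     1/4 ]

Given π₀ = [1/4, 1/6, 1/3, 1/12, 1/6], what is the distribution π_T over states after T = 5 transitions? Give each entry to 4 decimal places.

t=0: π = [0.2500, 0.1667, 0.3333, 0.0833, 0.1667]
t=1: π = [0.3229, 0.1354, 0.1354, 0.1667, 0.2396]
t=2: π = [0.2943, 0.1589, 0.1784, 0.1419, 0.2266]
t=3: π = [0.3006, 0.1512, 0.1678, 0.1473, 0.2331]
t=4: π = [0.2983, 0.1536, 0.1707, 0.1460, 0.2313]
t=5: π = [0.2989, 0.1530, 0.1699, 0.1463, 0.2319]

π = [0.2989, 0.1530, 0.1699, 0.1463, 0.2319]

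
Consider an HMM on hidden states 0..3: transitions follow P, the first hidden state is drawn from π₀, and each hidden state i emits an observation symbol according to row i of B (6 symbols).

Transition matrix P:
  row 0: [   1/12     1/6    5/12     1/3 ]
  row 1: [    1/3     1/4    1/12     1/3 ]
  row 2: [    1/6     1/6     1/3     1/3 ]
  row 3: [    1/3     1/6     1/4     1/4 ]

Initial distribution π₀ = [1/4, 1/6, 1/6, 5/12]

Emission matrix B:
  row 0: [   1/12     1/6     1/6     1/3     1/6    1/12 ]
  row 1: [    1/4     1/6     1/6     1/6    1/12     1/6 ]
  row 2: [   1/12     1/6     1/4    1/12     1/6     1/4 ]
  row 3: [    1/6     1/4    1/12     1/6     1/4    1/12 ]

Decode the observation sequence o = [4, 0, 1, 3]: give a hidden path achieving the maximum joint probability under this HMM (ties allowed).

path = [3, 1, 3, 0]

t=0: δ = [4.167e-02, 1.389e-02, 2.778e-02, 1.042e-01]  (obs o_0=4)
t=1: δ = [2.894e-03, 4.340e-03, 2.170e-03, 4.340e-03]  ψ = [3, 3, 3, 3]  (obs o_1=0)
t=2: δ = [2.411e-04, 1.808e-04, 2.009e-04, 3.617e-04]  ψ = [1, 1, 0, 1]  (obs o_2=1)
t=3: δ = [4.019e-05, 1.005e-05, 8.372e-06, 1.507e-05]  ψ = [3, 3, 0, 3]  (obs o_3=3)
backtrack: best end state = 0; path = [3, 1, 3, 0]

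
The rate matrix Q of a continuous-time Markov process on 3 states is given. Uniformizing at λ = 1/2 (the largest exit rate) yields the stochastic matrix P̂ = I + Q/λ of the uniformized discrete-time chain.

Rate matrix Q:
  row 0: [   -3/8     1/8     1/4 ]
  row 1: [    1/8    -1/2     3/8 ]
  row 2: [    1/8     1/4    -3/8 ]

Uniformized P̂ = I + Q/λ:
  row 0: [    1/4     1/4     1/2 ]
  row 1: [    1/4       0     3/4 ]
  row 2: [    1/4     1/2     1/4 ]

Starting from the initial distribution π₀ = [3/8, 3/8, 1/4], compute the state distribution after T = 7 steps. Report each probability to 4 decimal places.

π = [0.2500, 0.2905, 0.4595]

t=0: π = [0.3750, 0.3750, 0.2500]
t=1: π = [0.2500, 0.2188, 0.5313]
t=2: π = [0.2500, 0.3281, 0.4219]
t=3: π = [0.2500, 0.2734, 0.4766]
t=4: π = [0.2500, 0.3008, 0.4492]
t=5: π = [0.2500, 0.2871, 0.4629]
t=6: π = [0.2500, 0.2939, 0.4561]
t=7: π = [0.2500, 0.2905, 0.4595]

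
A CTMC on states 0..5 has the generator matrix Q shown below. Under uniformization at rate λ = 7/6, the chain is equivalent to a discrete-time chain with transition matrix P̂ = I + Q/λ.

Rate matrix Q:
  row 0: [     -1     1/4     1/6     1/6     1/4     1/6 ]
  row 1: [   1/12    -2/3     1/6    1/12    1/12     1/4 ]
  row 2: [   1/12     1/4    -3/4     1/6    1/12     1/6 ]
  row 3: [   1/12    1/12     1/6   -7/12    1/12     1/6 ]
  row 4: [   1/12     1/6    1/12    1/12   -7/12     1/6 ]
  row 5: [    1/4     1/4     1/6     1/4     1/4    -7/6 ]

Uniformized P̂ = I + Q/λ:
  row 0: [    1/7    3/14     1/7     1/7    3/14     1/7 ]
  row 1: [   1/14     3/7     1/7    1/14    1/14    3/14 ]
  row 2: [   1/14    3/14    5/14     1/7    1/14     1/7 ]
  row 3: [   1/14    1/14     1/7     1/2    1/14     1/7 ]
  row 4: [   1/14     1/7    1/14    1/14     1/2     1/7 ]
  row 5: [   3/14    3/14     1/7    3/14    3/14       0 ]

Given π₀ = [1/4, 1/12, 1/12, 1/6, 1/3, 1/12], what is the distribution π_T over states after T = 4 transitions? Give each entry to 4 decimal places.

π = [0.0982, 0.2198, 0.1630, 0.1902, 0.1901, 0.1386]

t=0: π = [0.2500, 0.0833, 0.0833, 0.1667, 0.3333, 0.0833]
t=1: π = [0.1012, 0.1845, 0.1369, 0.1786, 0.2619, 0.1369]
t=2: π = [0.0982, 0.2096, 0.1535, 0.1845, 0.2177, 0.1365]
t=3: π = [0.0979, 0.2173, 0.1602, 0.1880, 0.1983, 0.1383]
t=4: π = [0.0982, 0.2198, 0.1630, 0.1902, 0.1901, 0.1386]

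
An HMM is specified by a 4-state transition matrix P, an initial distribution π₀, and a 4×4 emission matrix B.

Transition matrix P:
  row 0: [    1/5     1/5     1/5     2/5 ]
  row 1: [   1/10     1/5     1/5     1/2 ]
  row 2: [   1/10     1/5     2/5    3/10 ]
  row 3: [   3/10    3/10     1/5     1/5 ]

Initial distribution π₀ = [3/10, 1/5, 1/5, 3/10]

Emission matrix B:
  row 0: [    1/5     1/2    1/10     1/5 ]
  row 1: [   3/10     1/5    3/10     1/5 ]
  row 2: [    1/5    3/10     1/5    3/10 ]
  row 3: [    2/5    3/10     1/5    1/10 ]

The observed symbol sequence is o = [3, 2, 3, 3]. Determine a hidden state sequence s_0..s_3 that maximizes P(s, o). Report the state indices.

path = [2, 2, 2, 2]

t=0: δ = [6.000e-02, 4.000e-02, 6.000e-02, 3.000e-02]  (obs o_0=3)
t=1: δ = [1.200e-03, 3.600e-03, 4.800e-03, 4.800e-03]  ψ = [0, 0, 2, 0]  (obs o_1=2)
t=2: δ = [2.880e-04, 2.880e-04, 5.760e-04, 1.800e-04]  ψ = [3, 3, 2, 1]  (obs o_2=3)
t=3: δ = [1.152e-05, 2.304e-05, 6.912e-05, 1.728e-05]  ψ = [0, 2, 2, 2]  (obs o_3=3)
backtrack: best end state = 2; path = [2, 2, 2, 2]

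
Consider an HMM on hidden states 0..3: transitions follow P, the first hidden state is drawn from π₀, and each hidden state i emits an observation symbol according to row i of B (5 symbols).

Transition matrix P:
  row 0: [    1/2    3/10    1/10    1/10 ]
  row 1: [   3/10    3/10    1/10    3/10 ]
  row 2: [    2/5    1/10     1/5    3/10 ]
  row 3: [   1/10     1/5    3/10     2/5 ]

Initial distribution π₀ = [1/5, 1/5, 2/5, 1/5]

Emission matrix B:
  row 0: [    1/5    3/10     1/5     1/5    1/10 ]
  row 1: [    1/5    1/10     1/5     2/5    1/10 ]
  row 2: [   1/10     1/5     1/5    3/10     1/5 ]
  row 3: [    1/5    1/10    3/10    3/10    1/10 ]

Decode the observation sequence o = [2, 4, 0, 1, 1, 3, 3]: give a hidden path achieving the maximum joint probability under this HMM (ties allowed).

t=0: δ = [4.000e-02, 4.000e-02, 8.000e-02, 6.000e-02]  (obs o_0=2)
t=1: δ = [3.200e-03, 1.200e-03, 3.600e-03, 2.400e-03]  ψ = [2, 0, 3, 2]  (obs o_1=4)
t=2: δ = [3.200e-04, 1.920e-04, 7.200e-05, 2.160e-04]  ψ = [0, 0, 2, 2]  (obs o_2=0)
t=3: δ = [4.800e-05, 9.600e-06, 1.296e-05, 8.640e-06]  ψ = [0, 0, 3, 3]  (obs o_3=1)
t=4: δ = [7.200e-06, 1.440e-06, 9.600e-07, 4.800e-07]  ψ = [0, 0, 0, 0]  (obs o_4=1)
t=5: δ = [7.200e-07, 8.640e-07, 2.160e-07, 2.160e-07]  ψ = [0, 0, 0, 0]  (obs o_5=3)
t=6: δ = [7.200e-08, 1.037e-07, 2.592e-08, 7.776e-08]  ψ = [0, 1, 1, 1]  (obs o_6=3)
backtrack: best end state = 1; path = [2, 0, 0, 0, 0, 1, 1]

path = [2, 0, 0, 0, 0, 1, 1]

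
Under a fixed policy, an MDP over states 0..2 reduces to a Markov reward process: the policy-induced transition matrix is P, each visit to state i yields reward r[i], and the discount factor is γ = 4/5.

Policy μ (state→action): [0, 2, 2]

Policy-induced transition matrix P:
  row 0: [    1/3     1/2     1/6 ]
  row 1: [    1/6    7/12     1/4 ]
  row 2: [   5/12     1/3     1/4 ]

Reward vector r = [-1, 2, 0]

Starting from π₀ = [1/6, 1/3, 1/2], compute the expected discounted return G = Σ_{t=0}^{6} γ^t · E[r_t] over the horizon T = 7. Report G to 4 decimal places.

t=0: π = [0.1667, 0.3333, 0.5000], E[r] = 0.5000, γ^t·E[r] = 0.500000, running G = 0.500000
t=1: π = [0.3194, 0.4444, 0.2361], E[r] = 0.5694, γ^t·E[r] = 0.455556, running G = 0.955556
t=2: π = [0.2789, 0.4977, 0.2234], E[r] = 0.7164, γ^t·E[r] = 0.458519, running G = 1.414074
t=3: π = [0.2690, 0.5042, 0.2268], E[r] = 0.7395, γ^t·E[r] = 0.378617, running G = 1.792691
t=4: π = [0.2682, 0.5042, 0.2276], E[r] = 0.7403, γ^t·E[r] = 0.303213, running G = 2.095905
t=5: π = [0.2683, 0.5041, 0.2277], E[r] = 0.7399, γ^t·E[r] = 0.242456, running G = 2.338360
t=6: π = [0.2683, 0.5041, 0.2276], E[r] = 0.7398, γ^t·E[r] = 0.193945, running G = 2.532305

G = 2.5323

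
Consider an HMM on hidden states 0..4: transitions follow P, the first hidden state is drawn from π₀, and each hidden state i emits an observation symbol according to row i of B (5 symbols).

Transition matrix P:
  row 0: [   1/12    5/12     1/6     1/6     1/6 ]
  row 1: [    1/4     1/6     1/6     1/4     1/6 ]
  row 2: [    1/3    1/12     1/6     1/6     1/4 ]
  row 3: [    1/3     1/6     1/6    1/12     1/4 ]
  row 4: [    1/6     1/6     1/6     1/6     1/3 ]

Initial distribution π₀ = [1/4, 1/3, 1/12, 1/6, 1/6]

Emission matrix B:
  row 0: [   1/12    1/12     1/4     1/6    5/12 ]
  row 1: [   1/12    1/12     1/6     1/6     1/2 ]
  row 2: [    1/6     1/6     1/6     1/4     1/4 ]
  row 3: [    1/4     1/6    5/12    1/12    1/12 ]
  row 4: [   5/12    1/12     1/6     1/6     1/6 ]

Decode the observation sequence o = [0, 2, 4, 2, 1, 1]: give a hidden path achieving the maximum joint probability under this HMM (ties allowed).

path = [3, 0, 1, 3, 0, 1]

t=0: δ = [2.083e-02, 2.778e-02, 1.389e-02, 4.167e-02, 6.944e-02]  (obs o_0=0)
t=1: δ = [3.472e-03, 1.929e-03, 1.929e-03, 4.823e-03, 3.858e-03]  ψ = [3, 4, 4, 4, 4]  (obs o_1=2)
t=2: δ = [6.698e-04, 7.234e-04, 2.009e-04, 5.358e-05, 2.143e-04]  ψ = [3, 0, 3, 4, 4]  (obs o_2=4)
t=3: δ = [4.521e-05, 4.651e-05, 2.009e-05, 7.535e-05, 2.009e-05]  ψ = [1, 0, 1, 1, 1]  (obs o_3=2)
t=4: δ = [2.093e-06, 1.570e-06, 2.093e-06, 1.938e-06, 1.570e-06]  ψ = [3, 0, 3, 1, 3]  (obs o_4=1)
t=5: δ = [5.814e-08, 7.268e-08, 5.814e-08, 6.541e-08, 4.361e-08]  ψ = [2, 0, 0, 1, 2]  (obs o_5=1)
backtrack: best end state = 1; path = [3, 0, 1, 3, 0, 1]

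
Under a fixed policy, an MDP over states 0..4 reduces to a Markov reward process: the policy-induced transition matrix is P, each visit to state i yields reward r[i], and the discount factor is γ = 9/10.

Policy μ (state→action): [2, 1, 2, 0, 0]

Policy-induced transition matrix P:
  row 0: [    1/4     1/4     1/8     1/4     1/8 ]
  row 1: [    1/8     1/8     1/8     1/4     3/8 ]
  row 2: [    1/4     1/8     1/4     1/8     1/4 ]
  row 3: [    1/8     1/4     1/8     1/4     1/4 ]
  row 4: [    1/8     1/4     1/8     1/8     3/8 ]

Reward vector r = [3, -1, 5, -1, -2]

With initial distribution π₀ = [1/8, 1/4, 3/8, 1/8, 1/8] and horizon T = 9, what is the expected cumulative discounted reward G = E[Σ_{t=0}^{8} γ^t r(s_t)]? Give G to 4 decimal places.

t=0: π = [0.1250, 0.2500, 0.3750, 0.1250, 0.1250], E[r] = 1.6250, γ^t·E[r] = 1.625000, running G = 1.625000
t=1: π = [0.1875, 0.1719, 0.1719, 0.1875, 0.2813], E[r] = 0.5000, γ^t·E[r] = 0.450000, running G = 2.075000
t=2: π = [0.1699, 0.2070, 0.1465, 0.1934, 0.2832], E[r] = 0.2754, γ^t·E[r] = 0.223066, running G = 2.298066
t=3: π = [0.1646, 0.2058, 0.1433, 0.1963, 0.2900], E[r] = 0.2280, γ^t·E[r] = 0.166232, running G = 2.464298
t=4: π = [0.1635, 0.2064, 0.1429, 0.1958, 0.2914], E[r] = 0.2200, γ^t·E[r] = 0.144343, running G = 2.608641
t=5: π = [0.1633, 0.2063, 0.1429, 0.1957, 0.2918], E[r] = 0.2186, γ^t·E[r] = 0.129080, running G = 2.737721
t=6: π = [0.1633, 0.2063, 0.1429, 0.1957, 0.2919], E[r] = 0.2184, γ^t·E[r] = 0.116054, running G = 2.853775
t=7: π = [0.1633, 0.2063, 0.1429, 0.1957, 0.2919], E[r] = 0.2183, γ^t·E[r] = 0.104432, running G = 2.958207
t=8: π = [0.1633, 0.2063, 0.1429, 0.1957, 0.2919], E[r] = 0.2183, γ^t·E[r] = 0.093986, running G = 3.052193

G = 3.0522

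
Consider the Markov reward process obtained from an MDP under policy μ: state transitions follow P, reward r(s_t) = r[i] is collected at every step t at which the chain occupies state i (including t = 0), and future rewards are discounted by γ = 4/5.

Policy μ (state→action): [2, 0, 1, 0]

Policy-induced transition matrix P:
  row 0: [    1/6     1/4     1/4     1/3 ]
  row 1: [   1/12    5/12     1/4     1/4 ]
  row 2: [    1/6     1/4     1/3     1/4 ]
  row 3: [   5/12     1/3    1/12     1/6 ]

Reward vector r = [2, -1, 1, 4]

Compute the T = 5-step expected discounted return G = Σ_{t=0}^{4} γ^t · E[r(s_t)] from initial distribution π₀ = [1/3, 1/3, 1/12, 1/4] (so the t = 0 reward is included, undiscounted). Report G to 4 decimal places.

t=0: π = [0.3333, 0.3333, 0.0833, 0.2500], E[r] = 1.4167, γ^t·E[r] = 1.416667, running G = 1.416667
t=1: π = [0.2014, 0.3264, 0.2153, 0.2569], E[r] = 1.3194, γ^t·E[r] = 1.055556, running G = 2.472222
t=2: π = [0.2037, 0.3258, 0.2251, 0.2454], E[r] = 1.2882, γ^t·E[r] = 0.824444, running G = 3.296667
t=3: π = [0.2009, 0.3247, 0.2279, 0.2465], E[r] = 1.2909, γ^t·E[r] = 0.660963, running G = 3.957630
t=4: π = [0.2012, 0.3247, 0.2279, 0.2462], E[r] = 1.2905, γ^t·E[r] = 0.528581, running G = 4.486211

G = 4.4862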